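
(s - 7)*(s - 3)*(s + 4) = s^3 - 6*s^2 - 19*s + 84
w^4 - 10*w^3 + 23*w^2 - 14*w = w*(w - 7)*(w - 2)*(w - 1)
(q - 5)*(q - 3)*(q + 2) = q^3 - 6*q^2 - q + 30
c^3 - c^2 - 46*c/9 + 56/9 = (c - 2)*(c - 4/3)*(c + 7/3)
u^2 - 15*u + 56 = (u - 8)*(u - 7)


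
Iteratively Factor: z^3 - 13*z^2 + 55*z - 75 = (z - 5)*(z^2 - 8*z + 15) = (z - 5)^2*(z - 3)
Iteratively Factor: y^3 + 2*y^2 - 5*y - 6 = (y - 2)*(y^2 + 4*y + 3) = (y - 2)*(y + 3)*(y + 1)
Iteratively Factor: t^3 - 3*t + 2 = (t - 1)*(t^2 + t - 2) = (t - 1)*(t + 2)*(t - 1)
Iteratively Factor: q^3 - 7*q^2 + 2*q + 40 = (q + 2)*(q^2 - 9*q + 20) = (q - 5)*(q + 2)*(q - 4)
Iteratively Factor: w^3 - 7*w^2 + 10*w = (w - 5)*(w^2 - 2*w) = (w - 5)*(w - 2)*(w)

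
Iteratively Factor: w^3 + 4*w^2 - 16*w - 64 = (w + 4)*(w^2 - 16) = (w - 4)*(w + 4)*(w + 4)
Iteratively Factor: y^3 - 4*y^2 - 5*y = (y)*(y^2 - 4*y - 5) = y*(y - 5)*(y + 1)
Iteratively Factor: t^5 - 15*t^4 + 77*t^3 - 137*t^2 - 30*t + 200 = (t - 2)*(t^4 - 13*t^3 + 51*t^2 - 35*t - 100) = (t - 5)*(t - 2)*(t^3 - 8*t^2 + 11*t + 20) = (t - 5)*(t - 4)*(t - 2)*(t^2 - 4*t - 5) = (t - 5)*(t - 4)*(t - 2)*(t + 1)*(t - 5)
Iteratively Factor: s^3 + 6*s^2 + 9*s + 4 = (s + 4)*(s^2 + 2*s + 1) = (s + 1)*(s + 4)*(s + 1)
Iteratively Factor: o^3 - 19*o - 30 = (o + 2)*(o^2 - 2*o - 15) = (o + 2)*(o + 3)*(o - 5)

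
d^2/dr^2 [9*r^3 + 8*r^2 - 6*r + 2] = 54*r + 16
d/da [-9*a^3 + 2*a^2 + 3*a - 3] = -27*a^2 + 4*a + 3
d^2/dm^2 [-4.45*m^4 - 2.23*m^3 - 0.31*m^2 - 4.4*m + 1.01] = -53.4*m^2 - 13.38*m - 0.62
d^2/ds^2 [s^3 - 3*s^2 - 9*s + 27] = 6*s - 6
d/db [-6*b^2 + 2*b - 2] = 2 - 12*b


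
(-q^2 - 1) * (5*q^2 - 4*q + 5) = -5*q^4 + 4*q^3 - 10*q^2 + 4*q - 5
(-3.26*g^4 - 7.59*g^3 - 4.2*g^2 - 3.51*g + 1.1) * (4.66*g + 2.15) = -15.1916*g^5 - 42.3784*g^4 - 35.8905*g^3 - 25.3866*g^2 - 2.4205*g + 2.365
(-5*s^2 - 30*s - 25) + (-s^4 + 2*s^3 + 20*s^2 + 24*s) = -s^4 + 2*s^3 + 15*s^2 - 6*s - 25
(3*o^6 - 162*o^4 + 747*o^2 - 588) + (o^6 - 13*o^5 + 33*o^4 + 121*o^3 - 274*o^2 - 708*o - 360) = 4*o^6 - 13*o^5 - 129*o^4 + 121*o^3 + 473*o^2 - 708*o - 948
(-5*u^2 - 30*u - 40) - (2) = -5*u^2 - 30*u - 42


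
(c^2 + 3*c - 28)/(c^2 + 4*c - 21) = (c - 4)/(c - 3)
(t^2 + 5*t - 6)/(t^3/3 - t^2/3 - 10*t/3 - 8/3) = 3*(-t^2 - 5*t + 6)/(-t^3 + t^2 + 10*t + 8)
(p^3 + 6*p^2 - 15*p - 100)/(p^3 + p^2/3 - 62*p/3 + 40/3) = 3*(p + 5)/(3*p - 2)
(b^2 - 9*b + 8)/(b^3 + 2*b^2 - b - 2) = (b - 8)/(b^2 + 3*b + 2)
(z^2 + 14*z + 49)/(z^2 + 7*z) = (z + 7)/z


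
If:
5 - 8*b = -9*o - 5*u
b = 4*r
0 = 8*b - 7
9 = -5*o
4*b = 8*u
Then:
No Solution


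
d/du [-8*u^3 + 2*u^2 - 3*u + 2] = -24*u^2 + 4*u - 3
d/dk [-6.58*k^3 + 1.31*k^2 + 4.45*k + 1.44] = -19.74*k^2 + 2.62*k + 4.45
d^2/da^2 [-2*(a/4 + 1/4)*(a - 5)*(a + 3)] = 1 - 3*a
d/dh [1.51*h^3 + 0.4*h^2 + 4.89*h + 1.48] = 4.53*h^2 + 0.8*h + 4.89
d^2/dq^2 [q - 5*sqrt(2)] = 0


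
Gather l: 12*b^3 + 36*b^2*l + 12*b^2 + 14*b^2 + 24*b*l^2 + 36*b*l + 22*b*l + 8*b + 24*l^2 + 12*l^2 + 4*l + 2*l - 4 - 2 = 12*b^3 + 26*b^2 + 8*b + l^2*(24*b + 36) + l*(36*b^2 + 58*b + 6) - 6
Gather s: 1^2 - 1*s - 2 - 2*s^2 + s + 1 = -2*s^2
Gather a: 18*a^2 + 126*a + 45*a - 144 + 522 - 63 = 18*a^2 + 171*a + 315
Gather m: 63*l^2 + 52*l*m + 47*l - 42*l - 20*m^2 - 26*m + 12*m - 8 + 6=63*l^2 + 5*l - 20*m^2 + m*(52*l - 14) - 2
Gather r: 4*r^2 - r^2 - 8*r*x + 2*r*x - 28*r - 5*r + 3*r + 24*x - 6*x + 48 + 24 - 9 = 3*r^2 + r*(-6*x - 30) + 18*x + 63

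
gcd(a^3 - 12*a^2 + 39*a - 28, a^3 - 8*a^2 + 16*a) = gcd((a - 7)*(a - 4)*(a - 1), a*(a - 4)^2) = a - 4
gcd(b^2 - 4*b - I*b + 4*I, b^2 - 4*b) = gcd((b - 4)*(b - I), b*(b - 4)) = b - 4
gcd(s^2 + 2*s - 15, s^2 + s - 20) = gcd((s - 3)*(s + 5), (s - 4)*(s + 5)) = s + 5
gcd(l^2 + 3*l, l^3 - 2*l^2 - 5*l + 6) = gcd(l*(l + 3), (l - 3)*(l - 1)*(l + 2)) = 1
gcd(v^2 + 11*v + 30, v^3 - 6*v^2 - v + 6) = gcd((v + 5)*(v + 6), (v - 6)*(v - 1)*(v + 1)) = 1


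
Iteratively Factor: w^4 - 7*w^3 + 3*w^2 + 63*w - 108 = (w - 3)*(w^3 - 4*w^2 - 9*w + 36) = (w - 3)^2*(w^2 - w - 12) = (w - 4)*(w - 3)^2*(w + 3)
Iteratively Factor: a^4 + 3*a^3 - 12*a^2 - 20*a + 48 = (a - 2)*(a^3 + 5*a^2 - 2*a - 24) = (a - 2)*(a + 3)*(a^2 + 2*a - 8) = (a - 2)*(a + 3)*(a + 4)*(a - 2)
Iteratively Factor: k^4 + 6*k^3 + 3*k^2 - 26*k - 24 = (k + 4)*(k^3 + 2*k^2 - 5*k - 6) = (k + 3)*(k + 4)*(k^2 - k - 2) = (k - 2)*(k + 3)*(k + 4)*(k + 1)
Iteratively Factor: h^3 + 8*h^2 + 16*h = (h + 4)*(h^2 + 4*h) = (h + 4)^2*(h)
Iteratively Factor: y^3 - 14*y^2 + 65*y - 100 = (y - 5)*(y^2 - 9*y + 20) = (y - 5)^2*(y - 4)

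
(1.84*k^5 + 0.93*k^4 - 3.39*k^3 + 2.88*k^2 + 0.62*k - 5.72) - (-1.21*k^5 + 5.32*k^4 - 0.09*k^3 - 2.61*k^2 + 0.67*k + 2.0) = 3.05*k^5 - 4.39*k^4 - 3.3*k^3 + 5.49*k^2 - 0.05*k - 7.72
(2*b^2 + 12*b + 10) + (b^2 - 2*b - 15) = 3*b^2 + 10*b - 5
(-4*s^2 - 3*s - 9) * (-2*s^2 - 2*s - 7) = 8*s^4 + 14*s^3 + 52*s^2 + 39*s + 63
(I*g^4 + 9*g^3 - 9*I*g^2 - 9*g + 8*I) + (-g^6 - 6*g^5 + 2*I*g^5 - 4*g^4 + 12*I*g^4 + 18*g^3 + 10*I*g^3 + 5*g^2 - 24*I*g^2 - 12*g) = -g^6 - 6*g^5 + 2*I*g^5 - 4*g^4 + 13*I*g^4 + 27*g^3 + 10*I*g^3 + 5*g^2 - 33*I*g^2 - 21*g + 8*I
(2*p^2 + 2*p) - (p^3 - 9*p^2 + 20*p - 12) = -p^3 + 11*p^2 - 18*p + 12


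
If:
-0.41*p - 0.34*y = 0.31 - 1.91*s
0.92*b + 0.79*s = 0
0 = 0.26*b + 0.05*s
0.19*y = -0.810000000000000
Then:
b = 0.00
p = 2.78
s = 0.00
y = -4.26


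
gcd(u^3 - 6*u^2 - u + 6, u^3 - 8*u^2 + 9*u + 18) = u^2 - 5*u - 6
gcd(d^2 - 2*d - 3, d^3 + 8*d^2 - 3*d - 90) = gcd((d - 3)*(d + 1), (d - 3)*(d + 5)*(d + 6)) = d - 3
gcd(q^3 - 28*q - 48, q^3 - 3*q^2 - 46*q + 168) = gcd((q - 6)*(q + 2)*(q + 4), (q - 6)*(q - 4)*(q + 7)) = q - 6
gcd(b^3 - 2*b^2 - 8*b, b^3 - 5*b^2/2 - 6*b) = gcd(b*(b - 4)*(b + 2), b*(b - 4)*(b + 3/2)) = b^2 - 4*b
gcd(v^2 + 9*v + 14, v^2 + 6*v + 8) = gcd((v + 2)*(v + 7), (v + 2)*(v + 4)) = v + 2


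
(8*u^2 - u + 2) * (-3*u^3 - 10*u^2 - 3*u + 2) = -24*u^5 - 77*u^4 - 20*u^3 - u^2 - 8*u + 4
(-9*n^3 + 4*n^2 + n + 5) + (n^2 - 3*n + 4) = -9*n^3 + 5*n^2 - 2*n + 9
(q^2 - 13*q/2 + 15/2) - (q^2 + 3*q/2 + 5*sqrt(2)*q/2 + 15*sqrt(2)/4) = -8*q - 5*sqrt(2)*q/2 - 15*sqrt(2)/4 + 15/2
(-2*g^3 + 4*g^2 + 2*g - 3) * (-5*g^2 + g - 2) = 10*g^5 - 22*g^4 - 2*g^3 + 9*g^2 - 7*g + 6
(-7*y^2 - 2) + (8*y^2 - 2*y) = y^2 - 2*y - 2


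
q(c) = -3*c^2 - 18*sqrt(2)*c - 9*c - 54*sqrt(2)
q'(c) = -6*c - 18*sqrt(2) - 9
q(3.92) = -257.53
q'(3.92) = -57.98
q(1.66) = -141.83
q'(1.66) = -44.42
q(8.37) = -574.93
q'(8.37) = -84.68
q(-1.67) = -27.19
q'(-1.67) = -24.44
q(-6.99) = 17.90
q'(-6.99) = 7.48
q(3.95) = -259.28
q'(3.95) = -58.16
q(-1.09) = -42.37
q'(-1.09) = -27.92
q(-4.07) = 14.17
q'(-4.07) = -10.04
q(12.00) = -921.84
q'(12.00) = -106.46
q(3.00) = -206.74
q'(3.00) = -52.46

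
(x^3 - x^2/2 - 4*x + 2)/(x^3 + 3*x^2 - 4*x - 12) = (x - 1/2)/(x + 3)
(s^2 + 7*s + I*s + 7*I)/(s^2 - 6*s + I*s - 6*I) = (s + 7)/(s - 6)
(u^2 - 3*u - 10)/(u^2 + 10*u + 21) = (u^2 - 3*u - 10)/(u^2 + 10*u + 21)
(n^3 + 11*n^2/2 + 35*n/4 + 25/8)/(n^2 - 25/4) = (4*n^2 + 12*n + 5)/(2*(2*n - 5))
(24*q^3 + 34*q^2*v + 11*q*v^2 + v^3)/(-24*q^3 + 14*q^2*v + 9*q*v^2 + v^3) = (-q - v)/(q - v)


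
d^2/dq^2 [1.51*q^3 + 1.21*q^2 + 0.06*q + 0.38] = 9.06*q + 2.42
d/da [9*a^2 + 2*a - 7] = 18*a + 2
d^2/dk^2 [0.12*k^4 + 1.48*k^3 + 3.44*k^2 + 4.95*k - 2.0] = 1.44*k^2 + 8.88*k + 6.88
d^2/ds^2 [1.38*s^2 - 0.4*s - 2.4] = 2.76000000000000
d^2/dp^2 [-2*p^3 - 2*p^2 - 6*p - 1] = -12*p - 4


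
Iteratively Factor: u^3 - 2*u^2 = (u - 2)*(u^2) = u*(u - 2)*(u)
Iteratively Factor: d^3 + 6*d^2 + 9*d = (d + 3)*(d^2 + 3*d) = d*(d + 3)*(d + 3)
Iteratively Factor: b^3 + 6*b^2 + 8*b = (b)*(b^2 + 6*b + 8) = b*(b + 4)*(b + 2)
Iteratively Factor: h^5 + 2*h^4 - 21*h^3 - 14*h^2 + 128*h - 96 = (h - 1)*(h^4 + 3*h^3 - 18*h^2 - 32*h + 96) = (h - 3)*(h - 1)*(h^3 + 6*h^2 - 32) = (h - 3)*(h - 1)*(h + 4)*(h^2 + 2*h - 8) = (h - 3)*(h - 2)*(h - 1)*(h + 4)*(h + 4)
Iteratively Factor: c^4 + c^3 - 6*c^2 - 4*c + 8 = (c + 2)*(c^3 - c^2 - 4*c + 4) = (c + 2)^2*(c^2 - 3*c + 2) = (c - 2)*(c + 2)^2*(c - 1)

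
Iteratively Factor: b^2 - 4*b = (b)*(b - 4)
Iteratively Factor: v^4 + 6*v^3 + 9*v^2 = (v + 3)*(v^3 + 3*v^2) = v*(v + 3)*(v^2 + 3*v) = v*(v + 3)^2*(v)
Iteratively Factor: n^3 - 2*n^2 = (n - 2)*(n^2) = n*(n - 2)*(n)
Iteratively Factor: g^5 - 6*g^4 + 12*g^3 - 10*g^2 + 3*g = (g - 1)*(g^4 - 5*g^3 + 7*g^2 - 3*g) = (g - 3)*(g - 1)*(g^3 - 2*g^2 + g) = g*(g - 3)*(g - 1)*(g^2 - 2*g + 1) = g*(g - 3)*(g - 1)^2*(g - 1)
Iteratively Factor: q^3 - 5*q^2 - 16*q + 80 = (q - 4)*(q^2 - q - 20) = (q - 4)*(q + 4)*(q - 5)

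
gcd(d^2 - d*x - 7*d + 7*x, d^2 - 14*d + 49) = d - 7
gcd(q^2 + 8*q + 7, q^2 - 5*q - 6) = q + 1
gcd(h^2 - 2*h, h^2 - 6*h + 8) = h - 2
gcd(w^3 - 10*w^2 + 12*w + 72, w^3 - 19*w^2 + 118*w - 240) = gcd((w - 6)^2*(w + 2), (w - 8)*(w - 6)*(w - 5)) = w - 6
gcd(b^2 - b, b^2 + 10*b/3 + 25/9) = 1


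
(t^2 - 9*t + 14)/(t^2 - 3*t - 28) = (t - 2)/(t + 4)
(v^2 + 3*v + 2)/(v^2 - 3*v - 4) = (v + 2)/(v - 4)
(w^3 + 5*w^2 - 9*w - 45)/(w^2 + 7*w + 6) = (w^3 + 5*w^2 - 9*w - 45)/(w^2 + 7*w + 6)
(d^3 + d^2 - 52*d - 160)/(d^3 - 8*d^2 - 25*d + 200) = (d + 4)/(d - 5)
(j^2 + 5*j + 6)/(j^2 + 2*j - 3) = (j + 2)/(j - 1)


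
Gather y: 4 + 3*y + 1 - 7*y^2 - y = -7*y^2 + 2*y + 5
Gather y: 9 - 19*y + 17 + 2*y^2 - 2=2*y^2 - 19*y + 24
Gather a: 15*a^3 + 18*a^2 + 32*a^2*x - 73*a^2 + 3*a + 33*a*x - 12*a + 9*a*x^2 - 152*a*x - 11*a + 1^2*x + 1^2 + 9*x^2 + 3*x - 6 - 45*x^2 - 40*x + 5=15*a^3 + a^2*(32*x - 55) + a*(9*x^2 - 119*x - 20) - 36*x^2 - 36*x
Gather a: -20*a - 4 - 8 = -20*a - 12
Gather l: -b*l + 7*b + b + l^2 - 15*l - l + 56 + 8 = 8*b + l^2 + l*(-b - 16) + 64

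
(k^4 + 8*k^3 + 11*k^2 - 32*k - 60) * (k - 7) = k^5 + k^4 - 45*k^3 - 109*k^2 + 164*k + 420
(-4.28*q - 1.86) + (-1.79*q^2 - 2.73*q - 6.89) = -1.79*q^2 - 7.01*q - 8.75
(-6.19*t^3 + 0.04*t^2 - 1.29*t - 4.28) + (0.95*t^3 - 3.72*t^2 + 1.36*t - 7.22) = -5.24*t^3 - 3.68*t^2 + 0.0700000000000001*t - 11.5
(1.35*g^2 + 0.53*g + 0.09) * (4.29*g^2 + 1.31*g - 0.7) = 5.7915*g^4 + 4.0422*g^3 + 0.1354*g^2 - 0.2531*g - 0.063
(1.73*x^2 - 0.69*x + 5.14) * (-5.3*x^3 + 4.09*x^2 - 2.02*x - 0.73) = -9.169*x^5 + 10.7327*x^4 - 33.5587*x^3 + 21.1535*x^2 - 9.8791*x - 3.7522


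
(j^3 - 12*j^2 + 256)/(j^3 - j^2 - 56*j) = (j^2 - 4*j - 32)/(j*(j + 7))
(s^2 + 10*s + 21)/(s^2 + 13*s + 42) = (s + 3)/(s + 6)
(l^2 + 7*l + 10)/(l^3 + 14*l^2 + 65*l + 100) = (l + 2)/(l^2 + 9*l + 20)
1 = 1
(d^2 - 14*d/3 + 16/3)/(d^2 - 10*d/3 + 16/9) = 3*(d - 2)/(3*d - 2)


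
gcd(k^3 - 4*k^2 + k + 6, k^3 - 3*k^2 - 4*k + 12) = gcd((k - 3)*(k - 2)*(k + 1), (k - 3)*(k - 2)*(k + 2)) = k^2 - 5*k + 6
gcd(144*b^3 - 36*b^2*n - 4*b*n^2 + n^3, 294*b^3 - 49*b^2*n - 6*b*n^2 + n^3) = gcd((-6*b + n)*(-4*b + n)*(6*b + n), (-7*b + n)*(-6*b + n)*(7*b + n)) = 6*b - n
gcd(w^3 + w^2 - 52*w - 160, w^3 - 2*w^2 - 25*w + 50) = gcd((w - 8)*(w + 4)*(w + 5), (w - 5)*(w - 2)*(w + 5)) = w + 5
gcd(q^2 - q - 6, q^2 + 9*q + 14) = q + 2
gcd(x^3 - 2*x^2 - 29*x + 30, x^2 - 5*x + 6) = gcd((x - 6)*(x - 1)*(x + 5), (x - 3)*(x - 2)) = 1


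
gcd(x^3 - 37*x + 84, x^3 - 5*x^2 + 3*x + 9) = x - 3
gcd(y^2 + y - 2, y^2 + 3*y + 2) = y + 2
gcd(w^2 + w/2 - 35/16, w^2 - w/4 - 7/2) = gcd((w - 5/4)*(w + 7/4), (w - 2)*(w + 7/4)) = w + 7/4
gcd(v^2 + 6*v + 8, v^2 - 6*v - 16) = v + 2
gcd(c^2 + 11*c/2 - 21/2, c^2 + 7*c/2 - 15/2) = c - 3/2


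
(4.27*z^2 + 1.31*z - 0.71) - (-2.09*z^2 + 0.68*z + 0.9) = 6.36*z^2 + 0.63*z - 1.61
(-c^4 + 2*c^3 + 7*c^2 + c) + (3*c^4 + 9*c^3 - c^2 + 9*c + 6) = 2*c^4 + 11*c^3 + 6*c^2 + 10*c + 6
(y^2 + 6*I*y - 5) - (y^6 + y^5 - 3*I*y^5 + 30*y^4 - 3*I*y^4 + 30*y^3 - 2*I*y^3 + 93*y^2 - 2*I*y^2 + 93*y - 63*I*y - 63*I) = -y^6 - y^5 + 3*I*y^5 - 30*y^4 + 3*I*y^4 - 30*y^3 + 2*I*y^3 - 92*y^2 + 2*I*y^2 - 93*y + 69*I*y - 5 + 63*I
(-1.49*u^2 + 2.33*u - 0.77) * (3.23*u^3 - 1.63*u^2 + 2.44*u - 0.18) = -4.8127*u^5 + 9.9546*u^4 - 9.9206*u^3 + 7.2085*u^2 - 2.2982*u + 0.1386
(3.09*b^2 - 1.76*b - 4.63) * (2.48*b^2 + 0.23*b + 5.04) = 7.6632*b^4 - 3.6541*b^3 + 3.6864*b^2 - 9.9353*b - 23.3352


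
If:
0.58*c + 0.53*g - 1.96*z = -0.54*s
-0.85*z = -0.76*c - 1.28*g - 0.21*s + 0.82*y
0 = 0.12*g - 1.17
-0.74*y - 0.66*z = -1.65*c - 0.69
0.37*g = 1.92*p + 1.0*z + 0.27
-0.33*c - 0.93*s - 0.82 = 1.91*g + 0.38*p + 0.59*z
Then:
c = 6.61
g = 9.75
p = 2.68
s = -23.20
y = 17.27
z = -1.80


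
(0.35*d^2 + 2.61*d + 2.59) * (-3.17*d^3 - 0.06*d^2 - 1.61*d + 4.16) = -1.1095*d^5 - 8.2947*d^4 - 8.9304*d^3 - 2.9015*d^2 + 6.6877*d + 10.7744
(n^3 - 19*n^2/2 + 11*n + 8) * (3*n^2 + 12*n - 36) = 3*n^5 - 33*n^4/2 - 117*n^3 + 498*n^2 - 300*n - 288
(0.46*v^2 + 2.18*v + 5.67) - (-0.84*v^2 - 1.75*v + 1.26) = 1.3*v^2 + 3.93*v + 4.41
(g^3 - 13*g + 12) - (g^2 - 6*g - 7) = g^3 - g^2 - 7*g + 19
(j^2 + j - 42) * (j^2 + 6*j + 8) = j^4 + 7*j^3 - 28*j^2 - 244*j - 336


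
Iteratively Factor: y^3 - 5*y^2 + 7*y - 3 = (y - 3)*(y^2 - 2*y + 1) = (y - 3)*(y - 1)*(y - 1)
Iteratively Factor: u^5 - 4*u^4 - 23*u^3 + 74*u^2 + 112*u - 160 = (u - 4)*(u^4 - 23*u^2 - 18*u + 40) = (u - 4)*(u - 1)*(u^3 + u^2 - 22*u - 40) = (u - 5)*(u - 4)*(u - 1)*(u^2 + 6*u + 8) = (u - 5)*(u - 4)*(u - 1)*(u + 2)*(u + 4)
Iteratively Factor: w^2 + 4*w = (w)*(w + 4)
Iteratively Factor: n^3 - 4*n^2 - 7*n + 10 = (n - 5)*(n^2 + n - 2) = (n - 5)*(n - 1)*(n + 2)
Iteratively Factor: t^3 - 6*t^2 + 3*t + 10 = (t + 1)*(t^2 - 7*t + 10) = (t - 5)*(t + 1)*(t - 2)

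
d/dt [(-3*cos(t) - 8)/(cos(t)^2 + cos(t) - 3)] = (3*sin(t)^2 - 16*cos(t) - 20)*sin(t)/(cos(t)^2 + cos(t) - 3)^2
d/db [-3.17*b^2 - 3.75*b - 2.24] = -6.34*b - 3.75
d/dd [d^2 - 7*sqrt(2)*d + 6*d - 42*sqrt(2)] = 2*d - 7*sqrt(2) + 6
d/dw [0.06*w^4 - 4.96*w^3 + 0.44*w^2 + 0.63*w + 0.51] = 0.24*w^3 - 14.88*w^2 + 0.88*w + 0.63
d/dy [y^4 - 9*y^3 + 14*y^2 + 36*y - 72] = 4*y^3 - 27*y^2 + 28*y + 36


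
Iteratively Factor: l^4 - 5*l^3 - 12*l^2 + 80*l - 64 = (l - 4)*(l^3 - l^2 - 16*l + 16) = (l - 4)*(l + 4)*(l^2 - 5*l + 4) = (l - 4)*(l - 1)*(l + 4)*(l - 4)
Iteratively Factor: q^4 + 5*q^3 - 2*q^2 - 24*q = (q)*(q^3 + 5*q^2 - 2*q - 24) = q*(q - 2)*(q^2 + 7*q + 12) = q*(q - 2)*(q + 4)*(q + 3)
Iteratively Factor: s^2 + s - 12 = (s + 4)*(s - 3)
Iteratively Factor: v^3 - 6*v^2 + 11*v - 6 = (v - 2)*(v^2 - 4*v + 3) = (v - 2)*(v - 1)*(v - 3)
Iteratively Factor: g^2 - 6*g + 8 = (g - 4)*(g - 2)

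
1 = 1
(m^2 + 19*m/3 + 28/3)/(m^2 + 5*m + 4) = (m + 7/3)/(m + 1)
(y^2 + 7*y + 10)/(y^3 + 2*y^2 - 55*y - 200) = (y + 2)/(y^2 - 3*y - 40)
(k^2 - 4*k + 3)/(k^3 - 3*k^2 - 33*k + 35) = (k - 3)/(k^2 - 2*k - 35)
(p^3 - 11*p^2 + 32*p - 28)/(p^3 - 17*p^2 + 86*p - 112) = (p - 2)/(p - 8)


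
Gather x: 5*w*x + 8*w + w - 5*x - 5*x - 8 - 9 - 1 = 9*w + x*(5*w - 10) - 18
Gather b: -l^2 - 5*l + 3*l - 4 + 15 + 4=-l^2 - 2*l + 15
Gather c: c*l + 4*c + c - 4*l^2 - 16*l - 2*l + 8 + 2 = c*(l + 5) - 4*l^2 - 18*l + 10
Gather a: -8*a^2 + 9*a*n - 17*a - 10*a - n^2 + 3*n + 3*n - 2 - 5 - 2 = -8*a^2 + a*(9*n - 27) - n^2 + 6*n - 9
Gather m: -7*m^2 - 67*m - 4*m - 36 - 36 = -7*m^2 - 71*m - 72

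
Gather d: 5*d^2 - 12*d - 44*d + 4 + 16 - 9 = 5*d^2 - 56*d + 11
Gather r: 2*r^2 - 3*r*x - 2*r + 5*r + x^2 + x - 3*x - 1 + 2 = 2*r^2 + r*(3 - 3*x) + x^2 - 2*x + 1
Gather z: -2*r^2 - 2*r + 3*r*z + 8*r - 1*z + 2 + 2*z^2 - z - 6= -2*r^2 + 6*r + 2*z^2 + z*(3*r - 2) - 4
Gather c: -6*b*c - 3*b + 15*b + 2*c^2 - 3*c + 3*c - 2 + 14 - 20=-6*b*c + 12*b + 2*c^2 - 8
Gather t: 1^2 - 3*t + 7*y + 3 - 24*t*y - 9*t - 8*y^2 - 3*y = t*(-24*y - 12) - 8*y^2 + 4*y + 4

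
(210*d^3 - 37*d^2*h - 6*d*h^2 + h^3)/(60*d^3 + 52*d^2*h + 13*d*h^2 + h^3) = (35*d^2 - 12*d*h + h^2)/(10*d^2 + 7*d*h + h^2)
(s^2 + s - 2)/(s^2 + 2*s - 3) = (s + 2)/(s + 3)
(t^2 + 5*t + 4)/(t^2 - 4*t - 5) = (t + 4)/(t - 5)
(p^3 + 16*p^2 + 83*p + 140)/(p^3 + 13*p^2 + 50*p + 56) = (p + 5)/(p + 2)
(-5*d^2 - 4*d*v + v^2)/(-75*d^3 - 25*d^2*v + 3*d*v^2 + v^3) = (d + v)/(15*d^2 + 8*d*v + v^2)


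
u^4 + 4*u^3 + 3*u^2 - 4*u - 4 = (u - 1)*(u + 1)*(u + 2)^2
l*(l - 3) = l^2 - 3*l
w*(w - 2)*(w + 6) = w^3 + 4*w^2 - 12*w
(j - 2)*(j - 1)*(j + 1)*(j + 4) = j^4 + 2*j^3 - 9*j^2 - 2*j + 8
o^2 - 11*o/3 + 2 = (o - 3)*(o - 2/3)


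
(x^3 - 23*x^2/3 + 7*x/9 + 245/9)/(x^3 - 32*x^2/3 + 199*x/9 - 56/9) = (3*x^2 - 16*x - 35)/(3*x^2 - 25*x + 8)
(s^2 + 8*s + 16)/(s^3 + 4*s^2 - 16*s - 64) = 1/(s - 4)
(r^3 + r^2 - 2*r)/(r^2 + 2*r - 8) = r*(r^2 + r - 2)/(r^2 + 2*r - 8)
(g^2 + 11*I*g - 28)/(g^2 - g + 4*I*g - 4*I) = (g + 7*I)/(g - 1)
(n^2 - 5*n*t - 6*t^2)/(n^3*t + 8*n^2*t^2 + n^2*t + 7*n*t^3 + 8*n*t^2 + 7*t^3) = (n - 6*t)/(t*(n^2 + 7*n*t + n + 7*t))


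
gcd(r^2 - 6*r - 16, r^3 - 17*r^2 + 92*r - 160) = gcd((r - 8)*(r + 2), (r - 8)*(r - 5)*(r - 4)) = r - 8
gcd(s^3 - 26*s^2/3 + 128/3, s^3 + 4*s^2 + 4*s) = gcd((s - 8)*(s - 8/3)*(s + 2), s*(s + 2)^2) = s + 2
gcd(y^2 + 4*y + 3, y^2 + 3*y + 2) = y + 1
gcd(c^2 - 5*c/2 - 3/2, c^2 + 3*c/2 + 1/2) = c + 1/2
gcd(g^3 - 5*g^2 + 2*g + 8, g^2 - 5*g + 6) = g - 2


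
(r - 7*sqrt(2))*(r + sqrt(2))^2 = r^3 - 5*sqrt(2)*r^2 - 26*r - 14*sqrt(2)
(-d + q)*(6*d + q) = -6*d^2 + 5*d*q + q^2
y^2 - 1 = (y - 1)*(y + 1)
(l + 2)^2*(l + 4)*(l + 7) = l^4 + 15*l^3 + 76*l^2 + 156*l + 112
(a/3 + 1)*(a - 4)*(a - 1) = a^3/3 - 2*a^2/3 - 11*a/3 + 4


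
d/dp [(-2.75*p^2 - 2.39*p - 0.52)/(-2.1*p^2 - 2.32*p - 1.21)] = (1.361*p^2 + 4.471*p + 1.6855)/(4.41*p^4 + 9.744*p^3 + 10.4644*p^2 + 5.6144*p + 1.4641)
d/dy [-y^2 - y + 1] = -2*y - 1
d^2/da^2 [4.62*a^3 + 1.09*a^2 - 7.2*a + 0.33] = 27.72*a + 2.18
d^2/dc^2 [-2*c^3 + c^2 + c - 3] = 2 - 12*c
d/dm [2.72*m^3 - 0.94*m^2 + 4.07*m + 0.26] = 8.16*m^2 - 1.88*m + 4.07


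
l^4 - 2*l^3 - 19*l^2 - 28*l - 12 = (l - 6)*(l + 1)^2*(l + 2)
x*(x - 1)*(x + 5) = x^3 + 4*x^2 - 5*x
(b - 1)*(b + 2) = b^2 + b - 2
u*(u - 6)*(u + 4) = u^3 - 2*u^2 - 24*u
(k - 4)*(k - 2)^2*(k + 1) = k^4 - 7*k^3 + 12*k^2 + 4*k - 16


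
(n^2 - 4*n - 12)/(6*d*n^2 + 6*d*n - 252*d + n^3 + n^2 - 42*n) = (n + 2)/(6*d*n + 42*d + n^2 + 7*n)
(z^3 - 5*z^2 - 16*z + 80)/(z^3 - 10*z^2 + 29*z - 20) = (z + 4)/(z - 1)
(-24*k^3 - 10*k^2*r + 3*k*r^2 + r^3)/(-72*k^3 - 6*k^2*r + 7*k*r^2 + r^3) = (2*k + r)/(6*k + r)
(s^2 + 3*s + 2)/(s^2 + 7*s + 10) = (s + 1)/(s + 5)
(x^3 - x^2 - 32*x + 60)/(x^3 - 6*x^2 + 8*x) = (x^2 + x - 30)/(x*(x - 4))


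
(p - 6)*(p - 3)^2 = p^3 - 12*p^2 + 45*p - 54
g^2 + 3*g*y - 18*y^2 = (g - 3*y)*(g + 6*y)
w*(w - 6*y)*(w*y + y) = w^3*y - 6*w^2*y^2 + w^2*y - 6*w*y^2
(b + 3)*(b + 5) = b^2 + 8*b + 15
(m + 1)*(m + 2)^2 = m^3 + 5*m^2 + 8*m + 4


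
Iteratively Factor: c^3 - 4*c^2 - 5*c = (c + 1)*(c^2 - 5*c) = (c - 5)*(c + 1)*(c)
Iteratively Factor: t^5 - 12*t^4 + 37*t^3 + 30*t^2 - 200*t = (t - 5)*(t^4 - 7*t^3 + 2*t^2 + 40*t) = (t - 5)*(t - 4)*(t^3 - 3*t^2 - 10*t) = (t - 5)^2*(t - 4)*(t^2 + 2*t) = (t - 5)^2*(t - 4)*(t + 2)*(t)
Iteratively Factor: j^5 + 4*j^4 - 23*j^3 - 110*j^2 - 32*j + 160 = (j - 1)*(j^4 + 5*j^3 - 18*j^2 - 128*j - 160) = (j - 1)*(j + 2)*(j^3 + 3*j^2 - 24*j - 80) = (j - 5)*(j - 1)*(j + 2)*(j^2 + 8*j + 16) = (j - 5)*(j - 1)*(j + 2)*(j + 4)*(j + 4)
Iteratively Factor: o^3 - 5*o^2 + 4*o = (o)*(o^2 - 5*o + 4) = o*(o - 1)*(o - 4)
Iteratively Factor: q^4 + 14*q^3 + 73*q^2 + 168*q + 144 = (q + 3)*(q^3 + 11*q^2 + 40*q + 48) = (q + 3)*(q + 4)*(q^2 + 7*q + 12) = (q + 3)^2*(q + 4)*(q + 4)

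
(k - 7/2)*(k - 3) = k^2 - 13*k/2 + 21/2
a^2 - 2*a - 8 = (a - 4)*(a + 2)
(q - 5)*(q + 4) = q^2 - q - 20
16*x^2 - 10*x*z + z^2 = (-8*x + z)*(-2*x + z)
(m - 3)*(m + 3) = m^2 - 9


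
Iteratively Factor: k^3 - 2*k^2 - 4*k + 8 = (k + 2)*(k^2 - 4*k + 4) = (k - 2)*(k + 2)*(k - 2)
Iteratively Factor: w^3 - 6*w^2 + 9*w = (w - 3)*(w^2 - 3*w) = (w - 3)^2*(w)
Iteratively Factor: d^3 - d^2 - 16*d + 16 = (d + 4)*(d^2 - 5*d + 4) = (d - 4)*(d + 4)*(d - 1)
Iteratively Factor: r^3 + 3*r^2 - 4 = (r + 2)*(r^2 + r - 2) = (r + 2)^2*(r - 1)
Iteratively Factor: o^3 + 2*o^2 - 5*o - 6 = (o + 3)*(o^2 - o - 2) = (o + 1)*(o + 3)*(o - 2)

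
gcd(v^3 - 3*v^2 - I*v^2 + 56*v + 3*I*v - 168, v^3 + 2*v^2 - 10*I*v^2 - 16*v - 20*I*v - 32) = v - 8*I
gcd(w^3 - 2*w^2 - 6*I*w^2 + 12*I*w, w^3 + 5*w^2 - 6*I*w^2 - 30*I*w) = w^2 - 6*I*w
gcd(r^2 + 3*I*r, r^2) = r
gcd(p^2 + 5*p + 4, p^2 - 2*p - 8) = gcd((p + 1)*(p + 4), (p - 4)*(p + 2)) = 1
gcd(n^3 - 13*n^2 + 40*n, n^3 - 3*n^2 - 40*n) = n^2 - 8*n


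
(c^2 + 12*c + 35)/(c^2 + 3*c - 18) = (c^2 + 12*c + 35)/(c^2 + 3*c - 18)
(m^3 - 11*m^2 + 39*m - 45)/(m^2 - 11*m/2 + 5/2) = 2*(m^2 - 6*m + 9)/(2*m - 1)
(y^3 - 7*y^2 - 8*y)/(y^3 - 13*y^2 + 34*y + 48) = y/(y - 6)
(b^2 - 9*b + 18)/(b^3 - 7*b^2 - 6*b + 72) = (b - 3)/(b^2 - b - 12)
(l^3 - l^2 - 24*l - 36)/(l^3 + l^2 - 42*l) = (l^2 + 5*l + 6)/(l*(l + 7))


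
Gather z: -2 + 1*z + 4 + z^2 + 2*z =z^2 + 3*z + 2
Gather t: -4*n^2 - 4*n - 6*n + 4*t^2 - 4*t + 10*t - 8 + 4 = -4*n^2 - 10*n + 4*t^2 + 6*t - 4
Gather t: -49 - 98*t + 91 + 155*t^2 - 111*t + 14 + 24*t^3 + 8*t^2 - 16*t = 24*t^3 + 163*t^2 - 225*t + 56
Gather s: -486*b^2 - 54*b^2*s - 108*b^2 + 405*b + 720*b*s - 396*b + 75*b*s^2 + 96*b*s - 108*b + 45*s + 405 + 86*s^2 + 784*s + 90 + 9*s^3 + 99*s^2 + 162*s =-594*b^2 - 99*b + 9*s^3 + s^2*(75*b + 185) + s*(-54*b^2 + 816*b + 991) + 495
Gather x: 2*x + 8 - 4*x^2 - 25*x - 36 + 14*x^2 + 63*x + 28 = 10*x^2 + 40*x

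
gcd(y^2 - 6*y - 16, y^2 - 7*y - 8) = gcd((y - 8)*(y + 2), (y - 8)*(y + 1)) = y - 8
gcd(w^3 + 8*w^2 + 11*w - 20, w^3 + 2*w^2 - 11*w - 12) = w + 4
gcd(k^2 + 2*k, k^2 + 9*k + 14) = k + 2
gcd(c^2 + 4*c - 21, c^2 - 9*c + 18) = c - 3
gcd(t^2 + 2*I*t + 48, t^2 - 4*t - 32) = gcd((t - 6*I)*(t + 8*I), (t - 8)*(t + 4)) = 1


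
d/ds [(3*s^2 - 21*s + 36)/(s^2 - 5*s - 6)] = 6*(s^2 - 18*s + 51)/(s^4 - 10*s^3 + 13*s^2 + 60*s + 36)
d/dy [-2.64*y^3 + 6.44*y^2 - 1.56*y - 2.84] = -7.92*y^2 + 12.88*y - 1.56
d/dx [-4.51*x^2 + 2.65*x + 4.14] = 2.65 - 9.02*x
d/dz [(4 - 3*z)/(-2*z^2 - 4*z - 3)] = (-6*z^2 + 16*z + 25)/(4*z^4 + 16*z^3 + 28*z^2 + 24*z + 9)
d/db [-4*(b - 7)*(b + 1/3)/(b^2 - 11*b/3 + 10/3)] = 4*(-27*b^2 - 102*b + 277)/(9*b^4 - 66*b^3 + 181*b^2 - 220*b + 100)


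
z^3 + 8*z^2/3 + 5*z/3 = z*(z + 1)*(z + 5/3)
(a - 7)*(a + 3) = a^2 - 4*a - 21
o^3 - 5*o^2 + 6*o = o*(o - 3)*(o - 2)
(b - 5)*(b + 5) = b^2 - 25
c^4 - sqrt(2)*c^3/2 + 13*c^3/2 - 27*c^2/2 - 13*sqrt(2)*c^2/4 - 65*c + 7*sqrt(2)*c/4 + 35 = (c - 1/2)*(c + 7)*(c - 5*sqrt(2)/2)*(c + 2*sqrt(2))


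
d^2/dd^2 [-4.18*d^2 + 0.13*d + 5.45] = -8.36000000000000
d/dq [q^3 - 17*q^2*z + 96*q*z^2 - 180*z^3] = 3*q^2 - 34*q*z + 96*z^2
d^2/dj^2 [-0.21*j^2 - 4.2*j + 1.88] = -0.420000000000000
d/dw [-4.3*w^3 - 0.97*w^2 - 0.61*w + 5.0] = -12.9*w^2 - 1.94*w - 0.61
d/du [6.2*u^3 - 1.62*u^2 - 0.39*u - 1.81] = 18.6*u^2 - 3.24*u - 0.39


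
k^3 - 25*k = k*(k - 5)*(k + 5)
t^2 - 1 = (t - 1)*(t + 1)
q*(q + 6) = q^2 + 6*q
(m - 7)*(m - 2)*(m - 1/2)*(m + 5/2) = m^4 - 7*m^3 - 21*m^2/4 + 157*m/4 - 35/2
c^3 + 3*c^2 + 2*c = c*(c + 1)*(c + 2)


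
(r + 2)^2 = r^2 + 4*r + 4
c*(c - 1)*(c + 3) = c^3 + 2*c^2 - 3*c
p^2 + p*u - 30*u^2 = (p - 5*u)*(p + 6*u)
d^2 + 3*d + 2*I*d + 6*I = (d + 3)*(d + 2*I)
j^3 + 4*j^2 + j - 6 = (j - 1)*(j + 2)*(j + 3)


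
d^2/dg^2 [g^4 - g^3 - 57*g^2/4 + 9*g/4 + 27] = 12*g^2 - 6*g - 57/2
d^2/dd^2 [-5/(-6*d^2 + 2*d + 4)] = 5*(9*d^2 - 3*d - (6*d - 1)^2 - 6)/(-3*d^2 + d + 2)^3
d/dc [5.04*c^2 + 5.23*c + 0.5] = 10.08*c + 5.23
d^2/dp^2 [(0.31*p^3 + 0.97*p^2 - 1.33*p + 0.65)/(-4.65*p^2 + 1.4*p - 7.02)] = (1.4210854715202e-14*p^5 - 5.6843418860808e-14*p^4 + 63.9099100000001*p^3 + 123.93459*p^2 - 326.763684*p - 29.573596)/(100.544625*p^6 - 90.8145*p^5 + 482.71185*p^4 - 276.9452*p^3 + 728.73918*p^2 - 206.97768*p + 345.948408)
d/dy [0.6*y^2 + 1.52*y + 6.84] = 1.2*y + 1.52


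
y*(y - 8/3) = y^2 - 8*y/3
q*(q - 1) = q^2 - q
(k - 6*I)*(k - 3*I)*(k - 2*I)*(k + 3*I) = k^4 - 8*I*k^3 - 3*k^2 - 72*I*k - 108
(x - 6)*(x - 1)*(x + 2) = x^3 - 5*x^2 - 8*x + 12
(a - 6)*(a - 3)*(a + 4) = a^3 - 5*a^2 - 18*a + 72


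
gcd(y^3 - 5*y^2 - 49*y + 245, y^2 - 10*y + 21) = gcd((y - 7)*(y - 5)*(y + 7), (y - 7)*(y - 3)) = y - 7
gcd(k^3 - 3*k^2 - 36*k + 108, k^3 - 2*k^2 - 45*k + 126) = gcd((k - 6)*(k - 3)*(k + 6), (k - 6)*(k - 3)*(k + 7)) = k^2 - 9*k + 18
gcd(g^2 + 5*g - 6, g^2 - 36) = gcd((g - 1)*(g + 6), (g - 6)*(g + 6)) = g + 6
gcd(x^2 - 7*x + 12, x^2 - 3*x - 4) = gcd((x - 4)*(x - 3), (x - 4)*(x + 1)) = x - 4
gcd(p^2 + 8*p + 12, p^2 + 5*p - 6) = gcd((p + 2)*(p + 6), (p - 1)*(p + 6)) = p + 6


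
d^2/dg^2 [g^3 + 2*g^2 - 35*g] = 6*g + 4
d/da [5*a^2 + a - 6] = 10*a + 1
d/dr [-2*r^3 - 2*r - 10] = -6*r^2 - 2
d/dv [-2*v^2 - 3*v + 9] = -4*v - 3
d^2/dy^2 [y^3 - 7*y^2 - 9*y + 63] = 6*y - 14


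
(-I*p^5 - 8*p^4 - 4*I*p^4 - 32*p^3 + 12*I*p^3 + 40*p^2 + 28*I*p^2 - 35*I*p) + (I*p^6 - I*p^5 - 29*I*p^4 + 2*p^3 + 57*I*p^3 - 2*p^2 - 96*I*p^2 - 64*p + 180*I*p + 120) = I*p^6 - 2*I*p^5 - 8*p^4 - 33*I*p^4 - 30*p^3 + 69*I*p^3 + 38*p^2 - 68*I*p^2 - 64*p + 145*I*p + 120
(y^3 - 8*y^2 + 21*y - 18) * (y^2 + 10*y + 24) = y^5 + 2*y^4 - 35*y^3 + 324*y - 432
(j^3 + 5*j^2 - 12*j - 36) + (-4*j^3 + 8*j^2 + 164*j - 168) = -3*j^3 + 13*j^2 + 152*j - 204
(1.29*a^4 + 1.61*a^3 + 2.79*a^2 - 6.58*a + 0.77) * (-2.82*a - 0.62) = -3.6378*a^5 - 5.34*a^4 - 8.866*a^3 + 16.8258*a^2 + 1.9082*a - 0.4774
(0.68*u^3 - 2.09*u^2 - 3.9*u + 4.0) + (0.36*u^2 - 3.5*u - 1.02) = 0.68*u^3 - 1.73*u^2 - 7.4*u + 2.98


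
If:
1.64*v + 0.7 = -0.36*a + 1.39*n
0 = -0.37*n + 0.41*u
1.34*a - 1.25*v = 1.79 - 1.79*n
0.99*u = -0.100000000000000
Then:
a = 0.83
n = -0.11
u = -0.10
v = -0.70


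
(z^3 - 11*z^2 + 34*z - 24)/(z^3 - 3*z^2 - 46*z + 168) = (z - 1)/(z + 7)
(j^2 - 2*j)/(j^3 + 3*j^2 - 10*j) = 1/(j + 5)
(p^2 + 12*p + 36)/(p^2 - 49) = (p^2 + 12*p + 36)/(p^2 - 49)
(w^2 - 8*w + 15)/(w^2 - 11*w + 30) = (w - 3)/(w - 6)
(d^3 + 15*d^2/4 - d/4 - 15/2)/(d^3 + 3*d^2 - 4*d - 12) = (d - 5/4)/(d - 2)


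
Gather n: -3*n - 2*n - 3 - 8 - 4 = -5*n - 15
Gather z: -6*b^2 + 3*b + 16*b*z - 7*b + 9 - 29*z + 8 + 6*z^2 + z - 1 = -6*b^2 - 4*b + 6*z^2 + z*(16*b - 28) + 16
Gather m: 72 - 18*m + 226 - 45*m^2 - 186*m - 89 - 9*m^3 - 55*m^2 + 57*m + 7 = -9*m^3 - 100*m^2 - 147*m + 216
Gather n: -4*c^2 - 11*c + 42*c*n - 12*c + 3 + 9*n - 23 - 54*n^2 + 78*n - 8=-4*c^2 - 23*c - 54*n^2 + n*(42*c + 87) - 28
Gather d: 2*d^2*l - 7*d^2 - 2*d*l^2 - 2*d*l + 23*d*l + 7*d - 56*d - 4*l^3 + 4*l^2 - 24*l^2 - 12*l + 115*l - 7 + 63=d^2*(2*l - 7) + d*(-2*l^2 + 21*l - 49) - 4*l^3 - 20*l^2 + 103*l + 56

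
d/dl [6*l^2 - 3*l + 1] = 12*l - 3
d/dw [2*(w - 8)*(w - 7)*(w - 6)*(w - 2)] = 8*w^3 - 138*w^2 + 752*w - 1256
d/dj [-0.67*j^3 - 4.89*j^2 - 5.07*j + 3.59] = -2.01*j^2 - 9.78*j - 5.07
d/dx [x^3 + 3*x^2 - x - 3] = 3*x^2 + 6*x - 1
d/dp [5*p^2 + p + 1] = 10*p + 1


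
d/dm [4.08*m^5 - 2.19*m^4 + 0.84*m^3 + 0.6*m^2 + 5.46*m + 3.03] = 20.4*m^4 - 8.76*m^3 + 2.52*m^2 + 1.2*m + 5.46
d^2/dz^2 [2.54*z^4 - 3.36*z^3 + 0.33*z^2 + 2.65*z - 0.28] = 30.48*z^2 - 20.16*z + 0.66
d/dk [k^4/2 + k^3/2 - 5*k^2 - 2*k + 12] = 2*k^3 + 3*k^2/2 - 10*k - 2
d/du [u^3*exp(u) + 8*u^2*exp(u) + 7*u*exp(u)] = (u^3 + 11*u^2 + 23*u + 7)*exp(u)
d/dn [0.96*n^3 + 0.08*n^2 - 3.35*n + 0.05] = 2.88*n^2 + 0.16*n - 3.35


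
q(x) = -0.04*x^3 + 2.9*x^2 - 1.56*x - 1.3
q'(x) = -0.12*x^2 + 5.8*x - 1.56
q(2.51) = 12.42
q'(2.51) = 12.24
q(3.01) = 19.19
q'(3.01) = 14.81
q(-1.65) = 9.35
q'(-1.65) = -11.46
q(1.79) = 4.97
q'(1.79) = 8.44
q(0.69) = -1.01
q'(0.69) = 2.38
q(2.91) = 17.73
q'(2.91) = 14.30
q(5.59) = 73.61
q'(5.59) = 27.11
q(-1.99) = 13.60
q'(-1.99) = -13.58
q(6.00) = 85.10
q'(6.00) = 28.92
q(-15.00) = 809.60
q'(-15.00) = -115.56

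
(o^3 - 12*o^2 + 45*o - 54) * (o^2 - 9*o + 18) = o^5 - 21*o^4 + 171*o^3 - 675*o^2 + 1296*o - 972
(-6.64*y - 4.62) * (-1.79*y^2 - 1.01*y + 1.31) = 11.8856*y^3 + 14.9762*y^2 - 4.0322*y - 6.0522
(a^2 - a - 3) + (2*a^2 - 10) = 3*a^2 - a - 13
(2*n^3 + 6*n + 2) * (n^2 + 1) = 2*n^5 + 8*n^3 + 2*n^2 + 6*n + 2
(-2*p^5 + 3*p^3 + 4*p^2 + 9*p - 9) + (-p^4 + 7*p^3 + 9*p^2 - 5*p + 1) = -2*p^5 - p^4 + 10*p^3 + 13*p^2 + 4*p - 8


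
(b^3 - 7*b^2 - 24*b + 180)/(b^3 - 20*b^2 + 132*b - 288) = (b + 5)/(b - 8)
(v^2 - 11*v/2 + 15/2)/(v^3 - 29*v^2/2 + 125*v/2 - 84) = (2*v - 5)/(2*v^2 - 23*v + 56)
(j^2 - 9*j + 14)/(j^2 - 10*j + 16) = (j - 7)/(j - 8)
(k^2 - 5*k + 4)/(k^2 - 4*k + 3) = (k - 4)/(k - 3)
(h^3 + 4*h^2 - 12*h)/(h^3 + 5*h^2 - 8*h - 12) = h/(h + 1)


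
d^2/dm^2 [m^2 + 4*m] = 2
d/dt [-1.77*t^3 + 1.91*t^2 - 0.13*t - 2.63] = -5.31*t^2 + 3.82*t - 0.13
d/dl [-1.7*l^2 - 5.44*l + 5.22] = -3.4*l - 5.44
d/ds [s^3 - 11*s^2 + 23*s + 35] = 3*s^2 - 22*s + 23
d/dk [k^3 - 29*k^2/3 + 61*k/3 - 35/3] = 3*k^2 - 58*k/3 + 61/3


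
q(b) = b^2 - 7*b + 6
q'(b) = 2*b - 7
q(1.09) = -0.44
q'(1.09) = -4.82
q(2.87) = -5.85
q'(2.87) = -1.26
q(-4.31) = 54.75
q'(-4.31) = -15.62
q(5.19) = -3.39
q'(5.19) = 3.38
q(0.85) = 0.77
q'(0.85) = -5.30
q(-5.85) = 81.17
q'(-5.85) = -18.70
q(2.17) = -4.48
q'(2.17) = -2.66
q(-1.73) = 21.10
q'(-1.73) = -10.46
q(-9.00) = 150.00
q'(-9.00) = -25.00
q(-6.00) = 84.00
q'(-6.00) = -19.00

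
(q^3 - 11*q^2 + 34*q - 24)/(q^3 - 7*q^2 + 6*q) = (q - 4)/q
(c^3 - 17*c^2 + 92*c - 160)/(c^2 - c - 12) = (c^2 - 13*c + 40)/(c + 3)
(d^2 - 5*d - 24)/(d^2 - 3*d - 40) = (d + 3)/(d + 5)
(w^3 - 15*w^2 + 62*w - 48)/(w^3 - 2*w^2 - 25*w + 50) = (w^3 - 15*w^2 + 62*w - 48)/(w^3 - 2*w^2 - 25*w + 50)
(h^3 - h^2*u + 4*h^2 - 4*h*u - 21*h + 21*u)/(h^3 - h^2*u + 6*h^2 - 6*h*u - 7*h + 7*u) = (h - 3)/(h - 1)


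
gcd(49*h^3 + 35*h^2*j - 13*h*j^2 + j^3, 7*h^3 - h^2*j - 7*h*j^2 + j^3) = 7*h^2 + 6*h*j - j^2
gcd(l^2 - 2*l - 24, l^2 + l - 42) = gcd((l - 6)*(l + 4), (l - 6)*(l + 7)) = l - 6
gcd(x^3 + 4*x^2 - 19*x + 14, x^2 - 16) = 1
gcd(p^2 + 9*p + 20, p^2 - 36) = 1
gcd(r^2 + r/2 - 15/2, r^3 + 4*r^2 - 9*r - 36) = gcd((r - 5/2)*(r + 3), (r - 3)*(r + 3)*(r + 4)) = r + 3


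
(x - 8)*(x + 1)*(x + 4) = x^3 - 3*x^2 - 36*x - 32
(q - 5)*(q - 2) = q^2 - 7*q + 10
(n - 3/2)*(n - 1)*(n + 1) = n^3 - 3*n^2/2 - n + 3/2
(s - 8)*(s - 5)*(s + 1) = s^3 - 12*s^2 + 27*s + 40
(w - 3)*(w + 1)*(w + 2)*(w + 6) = w^4 + 6*w^3 - 7*w^2 - 48*w - 36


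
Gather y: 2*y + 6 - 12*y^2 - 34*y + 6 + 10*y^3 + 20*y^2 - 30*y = 10*y^3 + 8*y^2 - 62*y + 12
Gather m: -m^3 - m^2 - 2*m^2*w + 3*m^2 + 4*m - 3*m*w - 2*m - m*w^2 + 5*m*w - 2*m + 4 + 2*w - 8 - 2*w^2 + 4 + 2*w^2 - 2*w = -m^3 + m^2*(2 - 2*w) + m*(-w^2 + 2*w)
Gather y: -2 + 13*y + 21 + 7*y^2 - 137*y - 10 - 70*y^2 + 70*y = -63*y^2 - 54*y + 9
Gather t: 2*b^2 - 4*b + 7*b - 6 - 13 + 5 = 2*b^2 + 3*b - 14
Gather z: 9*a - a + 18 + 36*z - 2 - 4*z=8*a + 32*z + 16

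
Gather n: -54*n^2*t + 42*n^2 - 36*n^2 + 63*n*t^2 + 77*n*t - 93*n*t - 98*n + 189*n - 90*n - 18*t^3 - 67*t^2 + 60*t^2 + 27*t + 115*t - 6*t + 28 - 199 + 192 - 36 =n^2*(6 - 54*t) + n*(63*t^2 - 16*t + 1) - 18*t^3 - 7*t^2 + 136*t - 15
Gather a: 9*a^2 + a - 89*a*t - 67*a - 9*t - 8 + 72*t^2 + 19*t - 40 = 9*a^2 + a*(-89*t - 66) + 72*t^2 + 10*t - 48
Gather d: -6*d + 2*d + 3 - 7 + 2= -4*d - 2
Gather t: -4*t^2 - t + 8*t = -4*t^2 + 7*t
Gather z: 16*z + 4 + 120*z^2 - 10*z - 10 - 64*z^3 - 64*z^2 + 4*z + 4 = -64*z^3 + 56*z^2 + 10*z - 2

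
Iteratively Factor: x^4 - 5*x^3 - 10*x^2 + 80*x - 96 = (x - 3)*(x^3 - 2*x^2 - 16*x + 32) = (x - 3)*(x - 2)*(x^2 - 16) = (x - 4)*(x - 3)*(x - 2)*(x + 4)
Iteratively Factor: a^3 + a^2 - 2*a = (a)*(a^2 + a - 2) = a*(a + 2)*(a - 1)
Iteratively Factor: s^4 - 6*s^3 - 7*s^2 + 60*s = (s - 5)*(s^3 - s^2 - 12*s) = (s - 5)*(s - 4)*(s^2 + 3*s) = (s - 5)*(s - 4)*(s + 3)*(s)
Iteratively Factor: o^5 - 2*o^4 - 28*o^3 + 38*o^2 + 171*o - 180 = (o + 3)*(o^4 - 5*o^3 - 13*o^2 + 77*o - 60) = (o + 3)*(o + 4)*(o^3 - 9*o^2 + 23*o - 15) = (o - 5)*(o + 3)*(o + 4)*(o^2 - 4*o + 3) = (o - 5)*(o - 3)*(o + 3)*(o + 4)*(o - 1)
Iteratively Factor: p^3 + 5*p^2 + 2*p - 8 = (p + 2)*(p^2 + 3*p - 4) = (p + 2)*(p + 4)*(p - 1)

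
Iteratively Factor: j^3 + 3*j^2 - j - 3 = (j + 3)*(j^2 - 1) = (j - 1)*(j + 3)*(j + 1)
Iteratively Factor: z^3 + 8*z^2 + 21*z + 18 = (z + 3)*(z^2 + 5*z + 6) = (z + 3)^2*(z + 2)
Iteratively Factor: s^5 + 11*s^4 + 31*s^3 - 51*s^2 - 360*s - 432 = (s + 4)*(s^4 + 7*s^3 + 3*s^2 - 63*s - 108) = (s + 3)*(s + 4)*(s^3 + 4*s^2 - 9*s - 36) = (s - 3)*(s + 3)*(s + 4)*(s^2 + 7*s + 12) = (s - 3)*(s + 3)*(s + 4)^2*(s + 3)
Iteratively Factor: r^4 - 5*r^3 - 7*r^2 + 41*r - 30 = (r - 5)*(r^3 - 7*r + 6) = (r - 5)*(r - 2)*(r^2 + 2*r - 3) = (r - 5)*(r - 2)*(r + 3)*(r - 1)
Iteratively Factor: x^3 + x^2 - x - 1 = (x + 1)*(x^2 - 1) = (x - 1)*(x + 1)*(x + 1)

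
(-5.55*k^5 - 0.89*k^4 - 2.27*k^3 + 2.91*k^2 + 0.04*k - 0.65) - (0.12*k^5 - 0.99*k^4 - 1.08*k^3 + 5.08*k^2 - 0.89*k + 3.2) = -5.67*k^5 + 0.1*k^4 - 1.19*k^3 - 2.17*k^2 + 0.93*k - 3.85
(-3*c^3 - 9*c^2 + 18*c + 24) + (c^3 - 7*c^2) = -2*c^3 - 16*c^2 + 18*c + 24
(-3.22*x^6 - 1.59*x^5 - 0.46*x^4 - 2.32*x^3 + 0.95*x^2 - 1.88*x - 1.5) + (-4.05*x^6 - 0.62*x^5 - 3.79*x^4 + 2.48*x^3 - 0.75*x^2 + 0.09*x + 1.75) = -7.27*x^6 - 2.21*x^5 - 4.25*x^4 + 0.16*x^3 + 0.2*x^2 - 1.79*x + 0.25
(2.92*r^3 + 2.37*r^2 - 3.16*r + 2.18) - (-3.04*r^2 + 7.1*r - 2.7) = 2.92*r^3 + 5.41*r^2 - 10.26*r + 4.88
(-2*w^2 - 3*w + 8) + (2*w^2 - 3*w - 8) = -6*w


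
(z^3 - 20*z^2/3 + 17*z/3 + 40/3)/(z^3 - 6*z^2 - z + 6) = (3*z^2 - 23*z + 40)/(3*(z^2 - 7*z + 6))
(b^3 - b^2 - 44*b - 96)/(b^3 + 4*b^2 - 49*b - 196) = (b^2 - 5*b - 24)/(b^2 - 49)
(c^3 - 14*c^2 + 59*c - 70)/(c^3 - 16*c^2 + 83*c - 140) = (c - 2)/(c - 4)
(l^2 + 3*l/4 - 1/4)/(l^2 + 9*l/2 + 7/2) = (4*l - 1)/(2*(2*l + 7))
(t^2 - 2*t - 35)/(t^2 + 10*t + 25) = (t - 7)/(t + 5)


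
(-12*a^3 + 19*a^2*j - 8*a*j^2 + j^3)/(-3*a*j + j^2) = 4*a^2/j - 5*a + j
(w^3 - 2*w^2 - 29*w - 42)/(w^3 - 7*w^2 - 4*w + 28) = (w + 3)/(w - 2)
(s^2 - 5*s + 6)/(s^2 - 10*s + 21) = (s - 2)/(s - 7)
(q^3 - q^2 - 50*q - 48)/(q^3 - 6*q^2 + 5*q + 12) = (q^2 - 2*q - 48)/(q^2 - 7*q + 12)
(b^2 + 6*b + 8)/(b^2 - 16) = (b + 2)/(b - 4)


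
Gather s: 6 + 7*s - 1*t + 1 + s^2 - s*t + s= s^2 + s*(8 - t) - t + 7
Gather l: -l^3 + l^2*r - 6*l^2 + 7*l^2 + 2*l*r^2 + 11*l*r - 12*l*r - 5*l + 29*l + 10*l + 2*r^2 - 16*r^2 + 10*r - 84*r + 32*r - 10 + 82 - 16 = -l^3 + l^2*(r + 1) + l*(2*r^2 - r + 34) - 14*r^2 - 42*r + 56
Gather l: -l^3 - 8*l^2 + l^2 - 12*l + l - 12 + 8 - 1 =-l^3 - 7*l^2 - 11*l - 5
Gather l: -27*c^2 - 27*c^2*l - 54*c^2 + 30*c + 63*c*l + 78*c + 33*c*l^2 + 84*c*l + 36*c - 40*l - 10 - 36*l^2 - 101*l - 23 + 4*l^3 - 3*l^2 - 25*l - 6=-81*c^2 + 144*c + 4*l^3 + l^2*(33*c - 39) + l*(-27*c^2 + 147*c - 166) - 39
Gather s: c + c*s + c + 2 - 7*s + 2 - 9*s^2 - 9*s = 2*c - 9*s^2 + s*(c - 16) + 4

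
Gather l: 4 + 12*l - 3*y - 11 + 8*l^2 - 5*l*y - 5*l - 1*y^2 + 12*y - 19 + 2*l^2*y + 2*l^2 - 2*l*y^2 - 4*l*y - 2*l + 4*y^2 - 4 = l^2*(2*y + 10) + l*(-2*y^2 - 9*y + 5) + 3*y^2 + 9*y - 30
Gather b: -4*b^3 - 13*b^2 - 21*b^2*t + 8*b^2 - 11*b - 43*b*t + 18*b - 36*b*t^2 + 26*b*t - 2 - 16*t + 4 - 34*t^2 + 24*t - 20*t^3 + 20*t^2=-4*b^3 + b^2*(-21*t - 5) + b*(-36*t^2 - 17*t + 7) - 20*t^3 - 14*t^2 + 8*t + 2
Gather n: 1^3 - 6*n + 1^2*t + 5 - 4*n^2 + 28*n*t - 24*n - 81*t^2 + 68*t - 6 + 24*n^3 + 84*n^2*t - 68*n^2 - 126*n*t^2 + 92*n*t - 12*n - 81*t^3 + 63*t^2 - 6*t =24*n^3 + n^2*(84*t - 72) + n*(-126*t^2 + 120*t - 42) - 81*t^3 - 18*t^2 + 63*t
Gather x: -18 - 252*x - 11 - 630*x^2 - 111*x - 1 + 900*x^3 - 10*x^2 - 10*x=900*x^3 - 640*x^2 - 373*x - 30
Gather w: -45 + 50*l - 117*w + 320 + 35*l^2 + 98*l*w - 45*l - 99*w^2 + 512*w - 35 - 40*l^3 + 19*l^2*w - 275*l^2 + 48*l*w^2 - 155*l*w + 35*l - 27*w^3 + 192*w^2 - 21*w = -40*l^3 - 240*l^2 + 40*l - 27*w^3 + w^2*(48*l + 93) + w*(19*l^2 - 57*l + 374) + 240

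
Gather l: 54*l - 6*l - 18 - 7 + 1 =48*l - 24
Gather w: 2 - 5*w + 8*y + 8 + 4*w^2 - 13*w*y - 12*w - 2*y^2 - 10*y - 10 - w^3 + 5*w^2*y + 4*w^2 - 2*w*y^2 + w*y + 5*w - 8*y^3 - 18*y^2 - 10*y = -w^3 + w^2*(5*y + 8) + w*(-2*y^2 - 12*y - 12) - 8*y^3 - 20*y^2 - 12*y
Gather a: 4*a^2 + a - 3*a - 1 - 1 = 4*a^2 - 2*a - 2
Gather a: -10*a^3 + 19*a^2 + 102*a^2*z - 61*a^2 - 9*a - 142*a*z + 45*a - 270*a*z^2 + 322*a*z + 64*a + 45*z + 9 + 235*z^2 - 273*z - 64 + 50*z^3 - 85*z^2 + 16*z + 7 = -10*a^3 + a^2*(102*z - 42) + a*(-270*z^2 + 180*z + 100) + 50*z^3 + 150*z^2 - 212*z - 48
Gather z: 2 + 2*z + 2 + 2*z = 4*z + 4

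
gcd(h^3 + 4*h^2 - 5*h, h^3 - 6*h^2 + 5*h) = h^2 - h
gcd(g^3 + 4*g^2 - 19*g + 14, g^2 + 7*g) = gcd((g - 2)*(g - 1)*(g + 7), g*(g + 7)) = g + 7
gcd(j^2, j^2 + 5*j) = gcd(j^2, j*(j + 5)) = j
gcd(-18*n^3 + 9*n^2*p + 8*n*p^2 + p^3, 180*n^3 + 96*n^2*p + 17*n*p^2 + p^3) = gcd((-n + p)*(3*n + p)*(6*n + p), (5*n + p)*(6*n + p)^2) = 6*n + p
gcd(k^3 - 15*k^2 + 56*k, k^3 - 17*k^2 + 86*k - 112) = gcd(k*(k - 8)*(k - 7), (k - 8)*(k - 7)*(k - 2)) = k^2 - 15*k + 56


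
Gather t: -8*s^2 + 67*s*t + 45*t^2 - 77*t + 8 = -8*s^2 + 45*t^2 + t*(67*s - 77) + 8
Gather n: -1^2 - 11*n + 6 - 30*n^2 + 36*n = -30*n^2 + 25*n + 5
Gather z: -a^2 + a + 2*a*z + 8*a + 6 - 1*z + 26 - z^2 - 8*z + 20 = -a^2 + 9*a - z^2 + z*(2*a - 9) + 52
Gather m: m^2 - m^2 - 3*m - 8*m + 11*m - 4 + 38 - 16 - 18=0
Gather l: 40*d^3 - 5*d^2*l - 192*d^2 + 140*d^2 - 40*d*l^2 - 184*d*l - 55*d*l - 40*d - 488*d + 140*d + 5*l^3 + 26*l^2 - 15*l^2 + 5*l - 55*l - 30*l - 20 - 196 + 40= 40*d^3 - 52*d^2 - 388*d + 5*l^3 + l^2*(11 - 40*d) + l*(-5*d^2 - 239*d - 80) - 176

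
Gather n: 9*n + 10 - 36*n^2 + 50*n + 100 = -36*n^2 + 59*n + 110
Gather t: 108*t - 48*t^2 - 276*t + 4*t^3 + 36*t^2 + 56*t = 4*t^3 - 12*t^2 - 112*t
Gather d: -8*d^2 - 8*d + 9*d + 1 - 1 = -8*d^2 + d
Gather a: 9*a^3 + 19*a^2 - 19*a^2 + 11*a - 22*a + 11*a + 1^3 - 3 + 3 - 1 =9*a^3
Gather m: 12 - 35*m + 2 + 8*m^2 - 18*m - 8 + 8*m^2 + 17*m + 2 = 16*m^2 - 36*m + 8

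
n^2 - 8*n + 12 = (n - 6)*(n - 2)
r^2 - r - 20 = (r - 5)*(r + 4)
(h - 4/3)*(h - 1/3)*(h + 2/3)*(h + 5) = h^4 + 4*h^3 - 17*h^2/3 - 82*h/27 + 40/27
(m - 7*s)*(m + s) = m^2 - 6*m*s - 7*s^2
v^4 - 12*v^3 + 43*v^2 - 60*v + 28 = (v - 7)*(v - 2)^2*(v - 1)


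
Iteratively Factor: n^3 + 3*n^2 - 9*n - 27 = (n + 3)*(n^2 - 9) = (n - 3)*(n + 3)*(n + 3)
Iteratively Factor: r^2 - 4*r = (r)*(r - 4)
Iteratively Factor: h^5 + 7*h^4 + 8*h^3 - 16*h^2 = (h + 4)*(h^4 + 3*h^3 - 4*h^2) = h*(h + 4)*(h^3 + 3*h^2 - 4*h) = h*(h - 1)*(h + 4)*(h^2 + 4*h) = h^2*(h - 1)*(h + 4)*(h + 4)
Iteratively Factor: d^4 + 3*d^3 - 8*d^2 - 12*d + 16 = (d - 1)*(d^3 + 4*d^2 - 4*d - 16) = (d - 1)*(d + 4)*(d^2 - 4) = (d - 2)*(d - 1)*(d + 4)*(d + 2)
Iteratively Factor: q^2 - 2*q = (q)*(q - 2)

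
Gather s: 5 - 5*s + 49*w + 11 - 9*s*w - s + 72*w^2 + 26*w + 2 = s*(-9*w - 6) + 72*w^2 + 75*w + 18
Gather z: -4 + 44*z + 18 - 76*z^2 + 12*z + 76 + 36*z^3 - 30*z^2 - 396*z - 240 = 36*z^3 - 106*z^2 - 340*z - 150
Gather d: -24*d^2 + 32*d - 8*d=-24*d^2 + 24*d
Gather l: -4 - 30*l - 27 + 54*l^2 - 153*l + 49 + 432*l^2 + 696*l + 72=486*l^2 + 513*l + 90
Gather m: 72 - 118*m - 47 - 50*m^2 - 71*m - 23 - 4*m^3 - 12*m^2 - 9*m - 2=-4*m^3 - 62*m^2 - 198*m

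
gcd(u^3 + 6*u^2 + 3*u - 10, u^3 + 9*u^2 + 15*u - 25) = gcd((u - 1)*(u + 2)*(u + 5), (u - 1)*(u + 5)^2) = u^2 + 4*u - 5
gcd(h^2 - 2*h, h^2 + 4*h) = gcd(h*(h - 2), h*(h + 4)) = h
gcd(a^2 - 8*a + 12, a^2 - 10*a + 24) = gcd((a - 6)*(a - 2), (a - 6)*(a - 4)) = a - 6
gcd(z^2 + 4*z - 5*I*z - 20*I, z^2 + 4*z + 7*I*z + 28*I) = z + 4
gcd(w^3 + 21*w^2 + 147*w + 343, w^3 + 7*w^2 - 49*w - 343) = w^2 + 14*w + 49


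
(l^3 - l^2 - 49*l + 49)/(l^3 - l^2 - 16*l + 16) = (l^2 - 49)/(l^2 - 16)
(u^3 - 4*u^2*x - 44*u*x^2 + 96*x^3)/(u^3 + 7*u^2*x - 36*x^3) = (u - 8*x)/(u + 3*x)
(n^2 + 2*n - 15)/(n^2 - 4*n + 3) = (n + 5)/(n - 1)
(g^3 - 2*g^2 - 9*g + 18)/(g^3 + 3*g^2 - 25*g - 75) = (g^2 - 5*g + 6)/(g^2 - 25)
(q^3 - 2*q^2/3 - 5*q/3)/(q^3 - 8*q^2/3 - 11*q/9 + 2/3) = 3*q*(3*q^2 - 2*q - 5)/(9*q^3 - 24*q^2 - 11*q + 6)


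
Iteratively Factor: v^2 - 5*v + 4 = (v - 4)*(v - 1)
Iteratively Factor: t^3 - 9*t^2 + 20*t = (t - 4)*(t^2 - 5*t) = (t - 5)*(t - 4)*(t)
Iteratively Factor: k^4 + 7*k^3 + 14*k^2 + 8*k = (k + 4)*(k^3 + 3*k^2 + 2*k) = k*(k + 4)*(k^2 + 3*k + 2) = k*(k + 2)*(k + 4)*(k + 1)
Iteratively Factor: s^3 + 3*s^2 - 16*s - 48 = (s + 4)*(s^2 - s - 12) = (s - 4)*(s + 4)*(s + 3)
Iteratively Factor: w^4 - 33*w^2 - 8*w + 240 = (w - 3)*(w^3 + 3*w^2 - 24*w - 80) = (w - 3)*(w + 4)*(w^2 - w - 20) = (w - 3)*(w + 4)^2*(w - 5)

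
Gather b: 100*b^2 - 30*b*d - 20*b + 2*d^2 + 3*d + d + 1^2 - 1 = 100*b^2 + b*(-30*d - 20) + 2*d^2 + 4*d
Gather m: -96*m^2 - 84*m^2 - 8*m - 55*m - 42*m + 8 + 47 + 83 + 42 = -180*m^2 - 105*m + 180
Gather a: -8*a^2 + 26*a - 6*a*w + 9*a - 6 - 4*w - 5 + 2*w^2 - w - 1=-8*a^2 + a*(35 - 6*w) + 2*w^2 - 5*w - 12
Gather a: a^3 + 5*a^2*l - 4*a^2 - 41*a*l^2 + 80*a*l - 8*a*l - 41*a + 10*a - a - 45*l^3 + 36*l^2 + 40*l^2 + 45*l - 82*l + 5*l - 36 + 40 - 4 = a^3 + a^2*(5*l - 4) + a*(-41*l^2 + 72*l - 32) - 45*l^3 + 76*l^2 - 32*l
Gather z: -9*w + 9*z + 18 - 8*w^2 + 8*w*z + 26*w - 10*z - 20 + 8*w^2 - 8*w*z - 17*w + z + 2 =0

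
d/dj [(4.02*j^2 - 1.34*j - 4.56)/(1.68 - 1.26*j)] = (-5.0652*j^2 + 13.5072*j - 7.9968)/(1.5876*j^2 - 4.2336*j + 2.8224)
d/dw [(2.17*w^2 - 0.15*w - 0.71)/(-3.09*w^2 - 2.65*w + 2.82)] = (-6.214*w^2 + 7.851*w - 2.3045)/(9.5481*w^4 + 16.377*w^3 - 10.4051*w^2 - 14.946*w + 7.9524)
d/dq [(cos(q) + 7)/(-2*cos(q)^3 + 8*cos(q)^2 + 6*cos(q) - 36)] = (2*sin(q)^2 - 23*cos(q) - 15)*sin(q)/(2*(cos(q) - 3)^3*(cos(q) + 2)^2)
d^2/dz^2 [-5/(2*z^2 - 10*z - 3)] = 20*(-2*z^2 + 10*z + 2*(2*z - 5)^2 + 3)/(-2*z^2 + 10*z + 3)^3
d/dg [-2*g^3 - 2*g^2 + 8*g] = -6*g^2 - 4*g + 8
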